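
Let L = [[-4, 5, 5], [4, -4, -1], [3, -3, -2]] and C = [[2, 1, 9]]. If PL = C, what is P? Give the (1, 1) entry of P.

3

L is on the right of P, so right-multiply by L⁻¹: P = CL⁻¹.
L has determinant 5; L⁻¹ = [[1, -1, 3], [1, -7/5, 16/5], [0, 3/5, -4/5]].
P = CL⁻¹ = [[2, 1, 9]] · [[1, -1, 3], [1, -7/5, 16/5], [0, 3/5, -4/5]] = [[3, 2, 2]].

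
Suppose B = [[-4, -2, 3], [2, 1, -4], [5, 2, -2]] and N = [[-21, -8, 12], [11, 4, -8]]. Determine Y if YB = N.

B is on the right of Y, so right-multiply by B⁻¹: Y = NB⁻¹.
det B = 5; the adjugate gives B⁻¹ = [[6/5, 2/5, 1], [-16/5, -7/5, -2], [-1/5, -2/5, 0]].
Y = NB⁻¹ = [[-21, -8, 12], [11, 4, -8]] · [[6/5, 2/5, 1], [-16/5, -7/5, -2], [-1/5, -2/5, 0]] = [[-2, -2, -5], [2, 2, 3]].

Y = [[-2, -2, -5], [2, 2, 3]]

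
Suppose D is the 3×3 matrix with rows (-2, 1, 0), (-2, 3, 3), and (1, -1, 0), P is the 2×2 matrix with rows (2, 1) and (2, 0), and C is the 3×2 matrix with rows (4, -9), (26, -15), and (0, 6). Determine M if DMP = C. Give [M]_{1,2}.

Left-multiply by D⁻¹ and right-multiply by P⁻¹: M = D⁻¹CP⁻¹.
det D = -3, so D⁻¹ = [[-1, 0, -1], [-1, 0, -2], [1/3, 1/3, 4/3]].
det P = -2, so P⁻¹ = [[0, 1/2], [1, -1]].
D⁻¹C = [[-4, 3], [-4, -3], [10, 0]].
M = (D⁻¹C)P⁻¹ = [[3, -5], [-3, 1], [0, 5]].

-5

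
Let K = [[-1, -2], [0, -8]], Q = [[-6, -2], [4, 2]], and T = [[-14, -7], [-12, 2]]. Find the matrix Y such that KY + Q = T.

Y = [[4, 5], [2, 0]]

KY = T − Q = [[-8, -5], [-16, 0]].
K is on the left of Y, so left-multiply by K⁻¹: Y = K⁻¹(T − Q).
det K = 8, so K⁻¹ = [[-1, 1/4], [0, -1/8]].
Y = K⁻¹(T − Q) = [[4, 5], [2, 0]].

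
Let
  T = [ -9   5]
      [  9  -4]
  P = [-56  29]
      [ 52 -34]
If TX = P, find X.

X = [[4, -6], [-4, -5]]

Since T multiplies X on the left, X = T⁻¹P.
det T = -9, so T⁻¹ = [[4/9, 5/9], [1, 1]].
X = T⁻¹P = [[4/9, 5/9], [1, 1]] · [[-56, 29], [52, -34]] = [[4, -6], [-4, -5]].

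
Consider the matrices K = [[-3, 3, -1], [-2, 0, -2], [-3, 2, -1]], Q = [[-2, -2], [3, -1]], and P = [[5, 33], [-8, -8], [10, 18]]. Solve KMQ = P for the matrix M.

Left-multiply by K⁻¹ and right-multiply by Q⁻¹: M = K⁻¹PQ⁻¹.
det K = 4, so K⁻¹ = [[1, 1/4, -3/2], [1, 0, -1], [-1, -3/4, 3/2]].
Q has determinant 8; Q⁻¹ = [[-1/8, 1/4], [-3/8, -1/4]].
K⁻¹P = [[-12, 4], [-5, 15], [16, 0]].
M = (K⁻¹P)Q⁻¹ = [[0, -4], [-5, -5], [-2, 4]].

M = [[0, -4], [-5, -5], [-2, 4]]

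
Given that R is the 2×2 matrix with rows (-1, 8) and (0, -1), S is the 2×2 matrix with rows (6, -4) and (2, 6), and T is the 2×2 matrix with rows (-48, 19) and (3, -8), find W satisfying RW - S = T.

RW = T + S = [[-42, 15], [5, -2]].
Since R multiplies W on the left, W = R⁻¹(T + S).
det R = 1, so R⁻¹ = [[-1, -8], [0, -1]].
W = R⁻¹(T + S) = [[2, 1], [-5, 2]].

W = [[2, 1], [-5, 2]]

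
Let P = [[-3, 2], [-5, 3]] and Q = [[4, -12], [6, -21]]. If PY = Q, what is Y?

Y = [[0, 6], [2, 3]]

P is on the left of Y, so left-multiply by P⁻¹: Y = P⁻¹Q.
det P = 1; the adjugate gives P⁻¹ = [[3, -2], [5, -3]].
Y = P⁻¹Q = [[3, -2], [5, -3]] · [[4, -12], [6, -21]] = [[0, 6], [2, 3]].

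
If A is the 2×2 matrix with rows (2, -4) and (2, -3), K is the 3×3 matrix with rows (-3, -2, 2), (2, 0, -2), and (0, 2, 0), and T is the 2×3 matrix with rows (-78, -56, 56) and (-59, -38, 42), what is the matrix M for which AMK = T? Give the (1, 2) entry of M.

Left-multiply by A⁻¹ and right-multiply by K⁻¹: M = A⁻¹TK⁻¹.
det A = 2; the adjugate gives A⁻¹ = [[-3/2, 2], [-1, 1]].
det K = -4, so K⁻¹ = [[-1, -1, -1], [0, 0, 1/2], [-1, -3/2, -1]].
A⁻¹T = [[-1, 8, 0], [19, 18, -14]].
M = (A⁻¹T)K⁻¹ = [[1, 1, 5], [-5, 2, 4]].

1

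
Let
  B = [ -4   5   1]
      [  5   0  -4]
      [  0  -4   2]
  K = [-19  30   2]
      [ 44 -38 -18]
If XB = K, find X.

X = [[6, 1, 0], [-6, 4, 2]]

Since B sits to the right of X, X = KB⁻¹.
det B = -6; the adjugate gives B⁻¹ = [[8/3, 7/3, 10/3], [5/3, 4/3, 11/6], [10/3, 8/3, 25/6]].
X = KB⁻¹ = [[-19, 30, 2], [44, -38, -18]] · [[8/3, 7/3, 10/3], [5/3, 4/3, 11/6], [10/3, 8/3, 25/6]] = [[6, 1, 0], [-6, 4, 2]].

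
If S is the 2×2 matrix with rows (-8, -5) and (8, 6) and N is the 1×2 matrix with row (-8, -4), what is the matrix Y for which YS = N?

Y = [[2, 1]]

Right-multiplying both sides by S⁻¹ gives Y = NS⁻¹.
det S = -8; the adjugate gives S⁻¹ = [[-3/4, -5/8], [1, 1]].
Y = NS⁻¹ = [[-8, -4]] · [[-3/4, -5/8], [1, 1]] = [[2, 1]].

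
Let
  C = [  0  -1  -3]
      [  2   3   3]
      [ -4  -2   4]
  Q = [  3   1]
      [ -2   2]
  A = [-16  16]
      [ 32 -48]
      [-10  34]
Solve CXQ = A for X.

X = C⁻¹AQ⁻¹ (apply C⁻¹ on the left and Q⁻¹ on the right).
det C = -4, so C⁻¹ = [[-9/2, -5/2, -3/2], [5, 3, 3/2], [-2, -1, -1/2]].
det Q = 8, so Q⁻¹ = [[1/4, -1/8], [1/4, 3/8]].
C⁻¹A = [[7, -3], [1, -13], [5, -1]].
X = (C⁻¹A)Q⁻¹ = [[1, -2], [-3, -5], [1, -1]].

X = [[1, -2], [-3, -5], [1, -1]]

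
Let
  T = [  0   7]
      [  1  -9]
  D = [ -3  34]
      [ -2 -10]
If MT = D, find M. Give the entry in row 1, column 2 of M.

Right-multiplying both sides by T⁻¹ gives M = DT⁻¹.
det T = -7; the adjugate gives T⁻¹ = [[9/7, 1], [1/7, 0]].
M = DT⁻¹ = [[-3, 34], [-2, -10]] · [[9/7, 1], [1/7, 0]] = [[1, -3], [-4, -2]].

-3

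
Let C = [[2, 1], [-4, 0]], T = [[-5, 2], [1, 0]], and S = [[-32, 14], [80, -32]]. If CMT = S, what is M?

M = [[4, 0], [-1, 3]]

M = C⁻¹ST⁻¹ (apply C⁻¹ on the left and T⁻¹ on the right).
det C = 4, so C⁻¹ = [[0, -1/4], [1, 1/2]].
det T = -2, so T⁻¹ = [[0, 1], [1/2, 5/2]].
C⁻¹S = [[-20, 8], [8, -2]].
M = (C⁻¹S)T⁻¹ = [[4, 0], [-1, 3]].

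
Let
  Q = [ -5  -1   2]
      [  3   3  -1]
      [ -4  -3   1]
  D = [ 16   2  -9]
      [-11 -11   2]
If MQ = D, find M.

Since Q sits to the right of M, M = DQ⁻¹.
Q has determinant 5; Q⁻¹ = [[0, -1, -1], [1/5, 3/5, 1/5], [3/5, -11/5, -12/5]].
M = DQ⁻¹ = [[16, 2, -9], [-11, -11, 2]] · [[0, -1, -1], [1/5, 3/5, 1/5], [3/5, -11/5, -12/5]] = [[-5, 5, 6], [-1, 0, 4]].

M = [[-5, 5, 6], [-1, 0, 4]]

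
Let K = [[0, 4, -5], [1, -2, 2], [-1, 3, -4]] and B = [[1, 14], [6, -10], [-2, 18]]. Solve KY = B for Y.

Y = [[4, -6], [-6, -4], [-5, -6]]

Since K multiplies Y on the left, Y = K⁻¹B.
K has determinant 3; K⁻¹ = [[2/3, 1/3, -2/3], [2/3, -5/3, -5/3], [1/3, -4/3, -4/3]].
Y = K⁻¹B = [[2/3, 1/3, -2/3], [2/3, -5/3, -5/3], [1/3, -4/3, -4/3]] · [[1, 14], [6, -10], [-2, 18]] = [[4, -6], [-6, -4], [-5, -6]].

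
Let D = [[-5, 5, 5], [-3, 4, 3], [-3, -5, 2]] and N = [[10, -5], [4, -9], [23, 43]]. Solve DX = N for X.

X = [[-5, -3], [-2, -6], [-1, 2]]

Since D multiplies X on the left, X = D⁻¹N.
det D = 5; the adjugate gives D⁻¹ = [[23/5, -7, -1], [-3/5, 1, 0], [27/5, -8, -1]].
X = D⁻¹N = [[23/5, -7, -1], [-3/5, 1, 0], [27/5, -8, -1]] · [[10, -5], [4, -9], [23, 43]] = [[-5, -3], [-2, -6], [-1, 2]].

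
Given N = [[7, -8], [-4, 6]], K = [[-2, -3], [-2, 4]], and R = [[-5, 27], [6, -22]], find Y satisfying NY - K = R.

NY = R + K = [[-7, 24], [4, -18]].
Since N multiplies Y on the left, Y = N⁻¹(R + K).
N has determinant 10; N⁻¹ = [[3/5, 4/5], [2/5, 7/10]].
Y = N⁻¹(R + K) = [[-1, 0], [0, -3]].

Y = [[-1, 0], [0, -3]]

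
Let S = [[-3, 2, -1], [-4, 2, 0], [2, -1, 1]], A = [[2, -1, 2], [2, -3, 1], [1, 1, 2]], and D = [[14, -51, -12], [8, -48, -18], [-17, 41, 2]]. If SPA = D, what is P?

P = [[-2, -3, 3], [-3, -1, -2], [-5, -3, 3]]

P = S⁻¹DA⁻¹ (apply S⁻¹ on the left and A⁻¹ on the right).
S has determinant 2; S⁻¹ = [[1, -1/2, 1], [2, -1/2, 2], [0, 1/2, 1]].
det A = -1, so A⁻¹ = [[7, -4, -5], [3, -2, -2], [-5, 3, 4]].
S⁻¹D = [[-7, 14, -1], [-10, 4, -11], [-13, 17, -7]].
P = (S⁻¹D)A⁻¹ = [[-2, -3, 3], [-3, -1, -2], [-5, -3, 3]].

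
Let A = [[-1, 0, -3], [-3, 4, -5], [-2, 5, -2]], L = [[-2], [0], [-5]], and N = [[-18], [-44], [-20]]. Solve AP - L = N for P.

AP = N + L = [[-20], [-44], [-25]].
Since A multiplies P on the left, P = A⁻¹(N + L).
det A = 4, so A⁻¹ = [[17/4, -15/4, 3], [1, -1, 1], [-7/4, 5/4, -1]].
P = A⁻¹(N + L) = [[5], [-1], [5]].

P = [[5], [-1], [5]]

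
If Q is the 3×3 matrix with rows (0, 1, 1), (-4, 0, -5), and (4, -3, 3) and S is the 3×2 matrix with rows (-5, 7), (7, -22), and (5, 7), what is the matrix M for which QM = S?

Left-multiplying both sides by Q⁻¹ gives M = Q⁻¹S.
Q has determinant 4; Q⁻¹ = [[-15/4, -3/2, -5/4], [-2, -1, -1], [3, 1, 1]].
M = Q⁻¹S = [[-15/4, -3/2, -5/4], [-2, -1, -1], [3, 1, 1]] · [[-5, 7], [7, -22], [5, 7]] = [[2, -2], [-2, 1], [-3, 6]].

M = [[2, -2], [-2, 1], [-3, 6]]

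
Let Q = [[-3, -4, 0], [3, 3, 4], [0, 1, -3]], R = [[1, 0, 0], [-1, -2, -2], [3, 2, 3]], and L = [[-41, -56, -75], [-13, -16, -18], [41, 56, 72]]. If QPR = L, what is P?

Isolating P: multiply by Q⁻¹ from the left and R⁻¹ from the right, so P = Q⁻¹LR⁻¹.
det Q = 3; the adjugate gives Q⁻¹ = [[-13/3, -4, -16/3], [3, 3, 4], [1, 1, 1]].
det R = -2, so R⁻¹ = [[1, 0, 0], [3/2, -3/2, -1], [-2, 1, 1]].
Q⁻¹L = [[11, 8, 13], [2, 8, 9], [-13, -16, -21]].
P = (Q⁻¹L)R⁻¹ = [[-3, 1, 5], [-4, -3, 1], [5, 3, -5]].

P = [[-3, 1, 5], [-4, -3, 1], [5, 3, -5]]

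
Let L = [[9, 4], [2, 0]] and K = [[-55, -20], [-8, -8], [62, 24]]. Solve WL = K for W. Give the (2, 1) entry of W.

-2

L is on the right of W, so right-multiply by L⁻¹: W = KL⁻¹.
det L = -8; the adjugate gives L⁻¹ = [[0, 1/2], [1/4, -9/8]].
W = KL⁻¹ = [[-55, -20], [-8, -8], [62, 24]] · [[0, 1/2], [1/4, -9/8]] = [[-5, -5], [-2, 5], [6, 4]].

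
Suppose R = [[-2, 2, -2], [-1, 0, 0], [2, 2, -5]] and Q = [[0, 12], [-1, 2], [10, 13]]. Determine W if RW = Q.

Since R multiplies W on the left, W = R⁻¹Q.
R has determinant -6; R⁻¹ = [[0, -1, 0], [5/6, -7/3, -1/3], [1/3, -4/3, -1/3]].
W = R⁻¹Q = [[0, -1, 0], [5/6, -7/3, -1/3], [1/3, -4/3, -1/3]] · [[0, 12], [-1, 2], [10, 13]] = [[1, -2], [-1, 1], [-2, -3]].

W = [[1, -2], [-1, 1], [-2, -3]]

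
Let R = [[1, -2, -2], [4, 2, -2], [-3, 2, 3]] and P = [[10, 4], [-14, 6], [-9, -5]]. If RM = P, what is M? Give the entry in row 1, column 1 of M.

Since R multiplies M on the left, M = R⁻¹P.
det R = -6; the adjugate gives R⁻¹ = [[-5/3, -1/3, -4/3], [1, 1/2, 1], [-7/3, -2/3, -5/3]].
M = R⁻¹P = [[-5/3, -1/3, -4/3], [1, 1/2, 1], [-7/3, -2/3, -5/3]] · [[10, 4], [-14, 6], [-9, -5]] = [[0, -2], [-6, 2], [1, -5]].

0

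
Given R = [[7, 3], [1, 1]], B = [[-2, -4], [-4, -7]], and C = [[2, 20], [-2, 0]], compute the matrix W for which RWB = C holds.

W = R⁻¹CB⁻¹ (apply R⁻¹ on the left and B⁻¹ on the right).
det R = 4; the adjugate gives R⁻¹ = [[1/4, -3/4], [-1/4, 7/4]].
det B = -2, so B⁻¹ = [[7/2, -2], [-2, 1]].
R⁻¹C = [[2, 5], [-4, -5]].
W = (R⁻¹C)B⁻¹ = [[-3, 1], [-4, 3]].

W = [[-3, 1], [-4, 3]]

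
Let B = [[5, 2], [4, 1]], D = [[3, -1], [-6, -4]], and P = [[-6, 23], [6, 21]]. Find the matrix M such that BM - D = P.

M = [[1, 4], [-4, 1]]

BM = P + D = [[-3, 22], [0, 17]].
Since B multiplies M on the left, M = B⁻¹(P + D).
B has determinant -3; B⁻¹ = [[-1/3, 2/3], [4/3, -5/3]].
M = B⁻¹(P + D) = [[1, 4], [-4, 1]].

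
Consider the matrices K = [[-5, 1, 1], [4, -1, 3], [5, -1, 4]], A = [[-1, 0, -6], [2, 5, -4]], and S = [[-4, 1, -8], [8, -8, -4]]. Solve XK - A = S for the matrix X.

X = [[-2, 0, -3], [-3, 5, -5]]

XK = S + A = [[-5, 1, -14], [10, -3, -8]].
Right-multiplying both sides by K⁻¹ gives X = (S + A)K⁻¹.
K has determinant 5; K⁻¹ = [[-1/5, -1, 4/5], [-1/5, -5, 19/5], [1/5, 0, 1/5]].
X = (S + A)K⁻¹ = [[-2, 0, -3], [-3, 5, -5]].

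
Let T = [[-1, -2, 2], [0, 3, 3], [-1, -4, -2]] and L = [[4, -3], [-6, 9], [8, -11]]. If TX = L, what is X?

Since T multiplies X on the left, X = T⁻¹L.
det T = 6, so T⁻¹ = [[1, -2, -2], [-1/2, 2/3, 1/2], [1/2, -1/3, -1/2]].
X = T⁻¹L = [[1, -2, -2], [-1/2, 2/3, 1/2], [1/2, -1/3, -1/2]] · [[4, -3], [-6, 9], [8, -11]] = [[0, 1], [-2, 2], [0, 1]].

X = [[0, 1], [-2, 2], [0, 1]]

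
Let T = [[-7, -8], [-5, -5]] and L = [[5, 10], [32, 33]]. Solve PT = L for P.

P = [[-5, 6], [-1, -5]]

T is on the right of P, so right-multiply by T⁻¹: P = LT⁻¹.
det T = -5; the adjugate gives T⁻¹ = [[1, -8/5], [-1, 7/5]].
P = LT⁻¹ = [[5, 10], [32, 33]] · [[1, -8/5], [-1, 7/5]] = [[-5, 6], [-1, -5]].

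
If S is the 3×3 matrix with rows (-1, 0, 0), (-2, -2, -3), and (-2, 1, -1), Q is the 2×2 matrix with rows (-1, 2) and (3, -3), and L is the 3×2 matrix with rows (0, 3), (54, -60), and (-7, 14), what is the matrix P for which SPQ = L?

P = [[-3, -1], [3, -4], [2, -2]]

Left-multiply by S⁻¹ and right-multiply by Q⁻¹: P = S⁻¹LQ⁻¹.
S has determinant -5; S⁻¹ = [[-1, 0, 0], [-4/5, -1/5, 3/5], [6/5, -1/5, -2/5]].
det Q = -3, so Q⁻¹ = [[1, 2/3], [1, 1/3]].
S⁻¹L = [[0, -3], [-15, 18], [-8, 10]].
P = (S⁻¹L)Q⁻¹ = [[-3, -1], [3, -4], [2, -2]].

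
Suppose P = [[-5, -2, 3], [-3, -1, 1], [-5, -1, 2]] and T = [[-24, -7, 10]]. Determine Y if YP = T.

Right-multiplying both sides by P⁻¹ gives Y = TP⁻¹.
P has determinant -3; P⁻¹ = [[1/3, -1/3, -1/3], [-1/3, -5/3, 4/3], [2/3, -5/3, 1/3]].
Y = TP⁻¹ = [[-24, -7, 10]] · [[1/3, -1/3, -1/3], [-1/3, -5/3, 4/3], [2/3, -5/3, 1/3]] = [[1, 3, 2]].

Y = [[1, 3, 2]]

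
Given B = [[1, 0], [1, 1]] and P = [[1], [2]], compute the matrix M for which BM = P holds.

Since B multiplies M on the left, M = B⁻¹P.
det B = 1; the adjugate gives B⁻¹ = [[1, 0], [-1, 1]].
M = B⁻¹P = [[1, 0], [-1, 1]] · [[1], [2]] = [[1], [1]].

M = [[1], [1]]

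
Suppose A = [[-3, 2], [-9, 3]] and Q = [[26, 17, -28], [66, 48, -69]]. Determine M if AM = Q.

Left-multiplying both sides by A⁻¹ gives M = A⁻¹Q.
det A = 9, so A⁻¹ = [[1/3, -2/9], [1, -1/3]].
M = A⁻¹Q = [[1/3, -2/9], [1, -1/3]] · [[26, 17, -28], [66, 48, -69]] = [[-6, -5, 6], [4, 1, -5]].

M = [[-6, -5, 6], [4, 1, -5]]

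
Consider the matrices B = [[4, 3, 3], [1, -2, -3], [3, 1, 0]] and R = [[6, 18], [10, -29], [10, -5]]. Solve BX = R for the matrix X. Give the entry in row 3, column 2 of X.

Since B multiplies X on the left, X = B⁻¹R.
det B = 6, so B⁻¹ = [[1/2, 1/2, -1/2], [-3/2, -3/2, 5/2], [7/6, 5/6, -11/6]].
X = B⁻¹R = [[1/2, 1/2, -1/2], [-3/2, -3/2, 5/2], [7/6, 5/6, -11/6]] · [[6, 18], [10, -29], [10, -5]] = [[3, -3], [1, 4], [-3, 6]].

6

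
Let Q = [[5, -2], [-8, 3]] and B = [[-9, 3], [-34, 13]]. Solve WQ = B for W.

W = [[3, 3], [-2, 3]]

Q is on the right of W, so right-multiply by Q⁻¹: W = BQ⁻¹.
det Q = -1; the adjugate gives Q⁻¹ = [[-3, -2], [-8, -5]].
W = BQ⁻¹ = [[-9, 3], [-34, 13]] · [[-3, -2], [-8, -5]] = [[3, 3], [-2, 3]].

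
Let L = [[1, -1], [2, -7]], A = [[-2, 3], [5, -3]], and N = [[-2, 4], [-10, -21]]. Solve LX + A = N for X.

X = [[3, 5], [3, 4]]

LX = N − A = [[0, 1], [-15, -18]].
L is on the left of X, so left-multiply by L⁻¹: X = L⁻¹(N − A).
det L = -5, so L⁻¹ = [[7/5, -1/5], [2/5, -1/5]].
X = L⁻¹(N − A) = [[3, 5], [3, 4]].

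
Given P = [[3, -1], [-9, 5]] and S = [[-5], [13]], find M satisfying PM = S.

P is on the left of M, so left-multiply by P⁻¹: M = P⁻¹S.
P has determinant 6; P⁻¹ = [[5/6, 1/6], [3/2, 1/2]].
M = P⁻¹S = [[5/6, 1/6], [3/2, 1/2]] · [[-5], [13]] = [[-2], [-1]].

M = [[-2], [-1]]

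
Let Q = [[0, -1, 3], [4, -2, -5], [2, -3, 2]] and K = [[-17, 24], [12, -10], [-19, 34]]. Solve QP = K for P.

P = [[-5, 2], [-1, -6], [-6, 6]]

Q is on the left of P, so left-multiply by Q⁻¹: P = Q⁻¹K.
Q has determinant -6; Q⁻¹ = [[19/6, 7/6, -11/6], [3, 1, -2], [4/3, 1/3, -2/3]].
P = Q⁻¹K = [[19/6, 7/6, -11/6], [3, 1, -2], [4/3, 1/3, -2/3]] · [[-17, 24], [12, -10], [-19, 34]] = [[-5, 2], [-1, -6], [-6, 6]].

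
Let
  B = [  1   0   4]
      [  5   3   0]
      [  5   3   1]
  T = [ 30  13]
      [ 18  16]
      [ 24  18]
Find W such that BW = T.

W = [[6, 5], [-4, -3], [6, 2]]

B is on the left of W, so left-multiply by B⁻¹: W = B⁻¹T.
B has determinant 3; B⁻¹ = [[1, 4, -4], [-5/3, -19/3, 20/3], [0, -1, 1]].
W = B⁻¹T = [[1, 4, -4], [-5/3, -19/3, 20/3], [0, -1, 1]] · [[30, 13], [18, 16], [24, 18]] = [[6, 5], [-4, -3], [6, 2]].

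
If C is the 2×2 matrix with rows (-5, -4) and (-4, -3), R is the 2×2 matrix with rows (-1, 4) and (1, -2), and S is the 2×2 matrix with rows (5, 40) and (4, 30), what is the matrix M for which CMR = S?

M = [[-1, -2], [-5, -5]]

M = C⁻¹SR⁻¹ (apply C⁻¹ on the left and R⁻¹ on the right).
C has determinant -1; C⁻¹ = [[3, -4], [-4, 5]].
det R = -2; the adjugate gives R⁻¹ = [[1, 2], [1/2, 1/2]].
C⁻¹S = [[-1, 0], [0, -10]].
M = (C⁻¹S)R⁻¹ = [[-1, -2], [-5, -5]].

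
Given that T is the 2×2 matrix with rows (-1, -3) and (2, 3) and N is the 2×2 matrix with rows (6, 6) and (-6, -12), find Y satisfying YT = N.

Since T sits to the right of Y, Y = NT⁻¹.
det T = 3, so T⁻¹ = [[1, 1], [-2/3, -1/3]].
Y = NT⁻¹ = [[6, 6], [-6, -12]] · [[1, 1], [-2/3, -1/3]] = [[2, 4], [2, -2]].

Y = [[2, 4], [2, -2]]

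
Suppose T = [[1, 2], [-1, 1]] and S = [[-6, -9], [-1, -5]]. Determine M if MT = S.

T is on the right of M, so right-multiply by T⁻¹: M = ST⁻¹.
T has determinant 3; T⁻¹ = [[1/3, -2/3], [1/3, 1/3]].
M = ST⁻¹ = [[-6, -9], [-1, -5]] · [[1/3, -2/3], [1/3, 1/3]] = [[-5, 1], [-2, -1]].

M = [[-5, 1], [-2, -1]]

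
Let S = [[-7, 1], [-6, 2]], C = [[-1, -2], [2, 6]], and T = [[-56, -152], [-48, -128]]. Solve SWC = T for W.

W = [[-2, 3], [2, 1]]

Isolating W: multiply by S⁻¹ from the left and C⁻¹ from the right, so W = S⁻¹TC⁻¹.
det S = -8; the adjugate gives S⁻¹ = [[-1/4, 1/8], [-3/4, 7/8]].
det C = -2, so C⁻¹ = [[-3, -1], [1, 1/2]].
S⁻¹T = [[8, 22], [0, 2]].
W = (S⁻¹T)C⁻¹ = [[-2, 3], [2, 1]].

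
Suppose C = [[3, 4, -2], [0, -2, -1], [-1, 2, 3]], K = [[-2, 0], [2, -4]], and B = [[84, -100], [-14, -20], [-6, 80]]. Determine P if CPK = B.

P = [[-3, 5], [-4, 0], [-4, -5]]

Left-multiply by C⁻¹ and right-multiply by K⁻¹: P = C⁻¹BK⁻¹.
det C = -4; the adjugate gives C⁻¹ = [[1, 4, 2], [-1/4, -7/4, -3/4], [1/2, 5/2, 3/2]].
det K = 8; the adjugate gives K⁻¹ = [[-1/2, 0], [-1/4, -1/4]].
C⁻¹B = [[16, -20], [8, 0], [-2, 20]].
P = (C⁻¹B)K⁻¹ = [[-3, 5], [-4, 0], [-4, -5]].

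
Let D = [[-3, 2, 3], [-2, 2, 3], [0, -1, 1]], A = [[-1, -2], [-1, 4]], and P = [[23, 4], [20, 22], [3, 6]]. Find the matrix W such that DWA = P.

W = [[-1, 4], [-2, 1], [-5, 1]]

Left-multiply by D⁻¹ and right-multiply by A⁻¹: W = D⁻¹PA⁻¹.
det D = -5; the adjugate gives D⁻¹ = [[-1, 1, 0], [-2/5, 3/5, -3/5], [-2/5, 3/5, 2/5]].
A has determinant -6; A⁻¹ = [[-2/3, -1/3], [-1/6, 1/6]].
D⁻¹P = [[-3, 18], [1, 8], [4, 14]].
W = (D⁻¹P)A⁻¹ = [[-1, 4], [-2, 1], [-5, 1]].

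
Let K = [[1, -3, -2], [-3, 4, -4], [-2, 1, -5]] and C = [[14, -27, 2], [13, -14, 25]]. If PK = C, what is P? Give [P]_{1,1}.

Since K sits to the right of P, P = CK⁻¹.
K has determinant -5; K⁻¹ = [[16/5, 17/5, -4], [7/5, 9/5, -2], [-1, -1, 1]].
P = CK⁻¹ = [[14, -27, 2], [13, -14, 25]] · [[16/5, 17/5, -4], [7/5, 9/5, -2], [-1, -1, 1]] = [[5, -3, 0], [-3, -6, 1]].

5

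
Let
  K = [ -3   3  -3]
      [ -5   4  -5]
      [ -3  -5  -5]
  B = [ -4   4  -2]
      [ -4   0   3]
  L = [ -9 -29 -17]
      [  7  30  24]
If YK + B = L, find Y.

Y = [[0, -2, 5], [3, -1, -5]]

YK = L − B = [[-5, -33, -15], [11, 30, 21]].
K is on the right of Y, so right-multiply by K⁻¹: Y = (L − B)K⁻¹.
K has determinant -6; K⁻¹ = [[15/2, -5, 1/2], [5/3, -1, 0], [-37/6, 4, -1/2]].
Y = (L − B)K⁻¹ = [[0, -2, 5], [3, -1, -5]].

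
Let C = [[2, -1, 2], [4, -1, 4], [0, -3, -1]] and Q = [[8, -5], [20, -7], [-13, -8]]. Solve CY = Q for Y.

Since C multiplies Y on the left, Y = C⁻¹Q.
det C = -2, so C⁻¹ = [[-13/2, 7/2, 1], [-2, 1, 0], [6, -3, -1]].
Y = C⁻¹Q = [[-13/2, 7/2, 1], [-2, 1, 0], [6, -3, -1]] · [[8, -5], [20, -7], [-13, -8]] = [[5, 0], [4, 3], [1, -1]].

Y = [[5, 0], [4, 3], [1, -1]]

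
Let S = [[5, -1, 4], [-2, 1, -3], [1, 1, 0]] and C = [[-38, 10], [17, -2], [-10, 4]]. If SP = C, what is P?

Left-multiplying both sides by S⁻¹ gives P = S⁻¹C.
S has determinant 6; S⁻¹ = [[1/2, 2/3, -1/6], [-1/2, -2/3, 7/6], [-1/2, -1, 1/2]].
P = S⁻¹C = [[1/2, 2/3, -1/6], [-1/2, -2/3, 7/6], [-1/2, -1, 1/2]] · [[-38, 10], [17, -2], [-10, 4]] = [[-6, 3], [-4, 1], [-3, -1]].

P = [[-6, 3], [-4, 1], [-3, -1]]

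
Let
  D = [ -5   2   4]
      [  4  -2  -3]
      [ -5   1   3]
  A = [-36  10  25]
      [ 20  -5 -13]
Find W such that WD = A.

D is on the right of W, so right-multiply by D⁻¹: W = AD⁻¹.
det D = -3; the adjugate gives D⁻¹ = [[1, 2/3, -2/3], [-1, -5/3, -1/3], [2, 5/3, -2/3]].
W = AD⁻¹ = [[-36, 10, 25], [20, -5, -13]] · [[1, 2/3, -2/3], [-1, -5/3, -1/3], [2, 5/3, -2/3]] = [[4, 1, 4], [-1, 0, -3]].

W = [[4, 1, 4], [-1, 0, -3]]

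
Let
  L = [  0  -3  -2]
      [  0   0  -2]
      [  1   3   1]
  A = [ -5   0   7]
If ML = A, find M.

Right-multiplying both sides by L⁻¹ gives M = AL⁻¹.
det L = 6, so L⁻¹ = [[1, -1/2, 1], [-1/3, 1/3, 0], [0, -1/2, 0]].
M = AL⁻¹ = [[-5, 0, 7]] · [[1, -1/2, 1], [-1/3, 1/3, 0], [0, -1/2, 0]] = [[-5, -1, -5]].

M = [[-5, -1, -5]]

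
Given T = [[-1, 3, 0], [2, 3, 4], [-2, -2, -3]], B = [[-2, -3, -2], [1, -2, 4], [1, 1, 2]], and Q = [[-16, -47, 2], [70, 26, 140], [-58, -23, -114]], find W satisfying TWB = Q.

W = [[-4, 5, -3], [2, 4, -2], [-5, 0, 4]]

Isolating W: multiply by T⁻¹ from the left and B⁻¹ from the right, so W = T⁻¹QB⁻¹.
det T = -5; the adjugate gives T⁻¹ = [[1/5, -9/5, -12/5], [2/5, -3/5, -4/5], [-2/5, 8/5, 9/5]].
B has determinant 4; B⁻¹ = [[-2, 1, -4], [1/2, -1/2, 3/2], [3/4, -1/4, 7/4]].
T⁻¹Q = [[10, -1, 22], [-2, -16, 8], [14, 19, 18]].
W = (T⁻¹Q)B⁻¹ = [[-4, 5, -3], [2, 4, -2], [-5, 0, 4]].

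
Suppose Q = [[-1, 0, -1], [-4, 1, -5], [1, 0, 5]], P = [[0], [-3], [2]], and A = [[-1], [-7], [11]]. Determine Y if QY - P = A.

Y = [[-2], [-3], [3]]

QY = A + P = [[-1], [-10], [13]].
Since Q multiplies Y on the left, Y = Q⁻¹(A + P).
Q has determinant -4; Q⁻¹ = [[-5/4, 0, -1/4], [-15/4, 1, 1/4], [1/4, 0, 1/4]].
Y = Q⁻¹(A + P) = [[-2], [-3], [3]].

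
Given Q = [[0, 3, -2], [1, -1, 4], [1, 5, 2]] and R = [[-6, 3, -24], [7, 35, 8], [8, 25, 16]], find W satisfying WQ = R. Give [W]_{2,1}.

6

Since Q sits to the right of W, W = RQ⁻¹.
det Q = -6, so Q⁻¹ = [[11/3, 8/3, -5/3], [-1/3, -1/3, 1/3], [-1, -1/2, 1/2]].
W = RQ⁻¹ = [[-6, 3, -24], [7, 35, 8], [8, 25, 16]] · [[11/3, 8/3, -5/3], [-1/3, -1/3, 1/3], [-1, -1/2, 1/2]] = [[1, -5, -1], [6, 3, 4], [5, 5, 3]].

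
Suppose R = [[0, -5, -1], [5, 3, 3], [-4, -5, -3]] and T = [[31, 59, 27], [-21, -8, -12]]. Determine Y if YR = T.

Y = [[-6, 3, -4], [-3, -1, 4]]

Right-multiplying both sides by R⁻¹ gives Y = TR⁻¹.
det R = -2; the adjugate gives R⁻¹ = [[-3, 5, 6], [-3/2, 2, 5/2], [13/2, -10, -25/2]].
Y = TR⁻¹ = [[31, 59, 27], [-21, -8, -12]] · [[-3, 5, 6], [-3/2, 2, 5/2], [13/2, -10, -25/2]] = [[-6, 3, -4], [-3, -1, 4]].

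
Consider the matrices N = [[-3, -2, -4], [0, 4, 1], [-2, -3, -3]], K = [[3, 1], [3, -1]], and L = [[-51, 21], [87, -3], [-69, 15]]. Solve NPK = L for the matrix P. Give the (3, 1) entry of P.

1

P = N⁻¹LK⁻¹ (apply N⁻¹ on the left and K⁻¹ on the right).
det N = -1; the adjugate gives N⁻¹ = [[9, -6, -14], [2, -1, -3], [-8, 5, 12]].
det K = -6, so K⁻¹ = [[1/6, 1/6], [1/2, -1/2]].
N⁻¹L = [[-15, -3], [18, 0], [15, -3]].
P = (N⁻¹L)K⁻¹ = [[-4, -1], [3, 3], [1, 4]].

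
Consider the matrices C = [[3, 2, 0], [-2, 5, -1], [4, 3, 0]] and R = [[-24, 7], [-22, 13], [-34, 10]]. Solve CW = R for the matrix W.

W = [[-4, 1], [-6, 2], [0, -5]]

Since C multiplies W on the left, W = C⁻¹R.
C has determinant 1; C⁻¹ = [[3, 0, -2], [-4, 0, 3], [-26, -1, 19]].
W = C⁻¹R = [[3, 0, -2], [-4, 0, 3], [-26, -1, 19]] · [[-24, 7], [-22, 13], [-34, 10]] = [[-4, 1], [-6, 2], [0, -5]].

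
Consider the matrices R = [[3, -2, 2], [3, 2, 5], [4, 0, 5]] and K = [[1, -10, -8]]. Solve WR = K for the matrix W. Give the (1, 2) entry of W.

Right-multiplying both sides by R⁻¹ gives W = KR⁻¹.
det R = 4, so R⁻¹ = [[5/2, 5/2, -7/2], [5/4, 7/4, -9/4], [-2, -2, 3]].
W = KR⁻¹ = [[1, -10, -8]] · [[5/2, 5/2, -7/2], [5/4, 7/4, -9/4], [-2, -2, 3]] = [[6, 1, -5]].

1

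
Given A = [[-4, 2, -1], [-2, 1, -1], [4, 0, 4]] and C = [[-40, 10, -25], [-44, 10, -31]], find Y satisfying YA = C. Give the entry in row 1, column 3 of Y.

Since A sits to the right of Y, Y = CA⁻¹.
det A = -4; the adjugate gives A⁻¹ = [[-1, 2, 1/4], [-1, 3, 1/2], [1, -2, 0]].
Y = CA⁻¹ = [[-40, 10, -25], [-44, 10, -31]] · [[-1, 2, 1/4], [-1, 3, 1/2], [1, -2, 0]] = [[5, 0, -5], [3, 4, -6]].

-5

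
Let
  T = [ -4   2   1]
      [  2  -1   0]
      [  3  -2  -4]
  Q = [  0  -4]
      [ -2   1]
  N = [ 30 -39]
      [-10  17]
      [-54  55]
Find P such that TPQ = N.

Left-multiply by T⁻¹ and right-multiply by Q⁻¹: P = T⁻¹NQ⁻¹.
det T = -1, so T⁻¹ = [[-4, -6, -1], [-8, -13, -2], [1, 2, 0]].
Q has determinant -8; Q⁻¹ = [[-1/8, -1/2], [-1/4, 0]].
T⁻¹N = [[-6, -1], [-2, -19], [10, -5]].
P = (T⁻¹N)Q⁻¹ = [[1, 3], [5, 1], [0, -5]].

P = [[1, 3], [5, 1], [0, -5]]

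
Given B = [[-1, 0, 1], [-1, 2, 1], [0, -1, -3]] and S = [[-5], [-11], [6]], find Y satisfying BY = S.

Y = [[4], [-3], [-1]]

Since B multiplies Y on the left, Y = B⁻¹S.
det B = 6; the adjugate gives B⁻¹ = [[-5/6, -1/6, -1/3], [-1/2, 1/2, 0], [1/6, -1/6, -1/3]].
Y = B⁻¹S = [[-5/6, -1/6, -1/3], [-1/2, 1/2, 0], [1/6, -1/6, -1/3]] · [[-5], [-11], [6]] = [[4], [-3], [-1]].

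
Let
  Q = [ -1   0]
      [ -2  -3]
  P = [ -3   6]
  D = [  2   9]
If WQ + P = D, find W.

W = [[-3, -1]]

WQ = D − P = [[5, 3]].
Q is on the right of W, so right-multiply by Q⁻¹: W = (D − P)Q⁻¹.
det Q = 3, so Q⁻¹ = [[-1, 0], [2/3, -1/3]].
W = (D − P)Q⁻¹ = [[-3, -1]].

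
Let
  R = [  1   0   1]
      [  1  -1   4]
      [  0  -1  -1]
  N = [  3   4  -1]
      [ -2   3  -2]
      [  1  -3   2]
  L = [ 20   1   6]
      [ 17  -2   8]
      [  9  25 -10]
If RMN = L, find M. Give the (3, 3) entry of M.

Left-multiply by R⁻¹ and right-multiply by N⁻¹: M = R⁻¹LN⁻¹.
det R = 4, so R⁻¹ = [[5/4, -1/4, 1/4], [1/4, -1/4, -3/4], [-1/4, 1/4, -1/4]].
det N = 5, so N⁻¹ = [[0, -1, -1], [2/5, 7/5, 8/5], [3/5, 13/5, 17/5]].
R⁻¹L = [[23, 8, 3], [-6, -18, 7], [-3, -7, 3]].
M = (R⁻¹L)N⁻¹ = [[5, -4, 0], [-3, -1, 1], [-1, 1, 2]].

2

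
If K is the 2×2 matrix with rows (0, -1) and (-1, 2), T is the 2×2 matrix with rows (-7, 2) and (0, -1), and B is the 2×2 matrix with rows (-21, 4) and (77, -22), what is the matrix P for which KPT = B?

P = [[5, -4], [-3, -2]]

Left-multiply by K⁻¹ and right-multiply by T⁻¹: P = K⁻¹BT⁻¹.
det K = -1, so K⁻¹ = [[-2, -1], [-1, 0]].
T has determinant 7; T⁻¹ = [[-1/7, -2/7], [0, -1]].
K⁻¹B = [[-35, 14], [21, -4]].
P = (K⁻¹B)T⁻¹ = [[5, -4], [-3, -2]].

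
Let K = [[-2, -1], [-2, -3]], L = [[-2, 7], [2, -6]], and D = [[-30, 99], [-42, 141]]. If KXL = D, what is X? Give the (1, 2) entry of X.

Left-multiply by K⁻¹ and right-multiply by L⁻¹: X = K⁻¹DL⁻¹.
det K = 4; the adjugate gives K⁻¹ = [[-3/4, 1/4], [1/2, -1/2]].
det L = -2, so L⁻¹ = [[3, 7/2], [1, 1]].
K⁻¹D = [[12, -39], [6, -21]].
X = (K⁻¹D)L⁻¹ = [[-3, 3], [-3, 0]].

3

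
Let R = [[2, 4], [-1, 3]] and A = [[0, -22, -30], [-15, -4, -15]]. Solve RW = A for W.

Since R multiplies W on the left, W = R⁻¹A.
det R = 10; the adjugate gives R⁻¹ = [[3/10, -2/5], [1/10, 1/5]].
W = R⁻¹A = [[3/10, -2/5], [1/10, 1/5]] · [[0, -22, -30], [-15, -4, -15]] = [[6, -5, -3], [-3, -3, -6]].

W = [[6, -5, -3], [-3, -3, -6]]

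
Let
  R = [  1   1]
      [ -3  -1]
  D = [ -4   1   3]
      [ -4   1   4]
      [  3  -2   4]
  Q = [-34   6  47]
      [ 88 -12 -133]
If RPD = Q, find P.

P = [[5, 4, 3], [-4, 5, -1]]

Isolating P: multiply by R⁻¹ from the left and D⁻¹ from the right, so P = R⁻¹QD⁻¹.
det R = 2; the adjugate gives R⁻¹ = [[-1/2, -1/2], [3/2, 1/2]].
D has determinant -5; D⁻¹ = [[-12/5, 2, -1/5], [-28/5, 5, -4/5], [-1, 1, 0]].
R⁻¹Q = [[-27, 3, 43], [-7, 3, 4]].
P = (R⁻¹Q)D⁻¹ = [[5, 4, 3], [-4, 5, -1]].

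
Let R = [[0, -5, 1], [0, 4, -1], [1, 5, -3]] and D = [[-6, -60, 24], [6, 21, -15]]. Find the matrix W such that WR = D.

Right-multiplying both sides by R⁻¹ gives W = DR⁻¹.
R has determinant 1; R⁻¹ = [[-7, -10, 1], [-1, -1, 0], [-4, -5, 0]].
W = DR⁻¹ = [[-6, -60, 24], [6, 21, -15]] · [[-7, -10, 1], [-1, -1, 0], [-4, -5, 0]] = [[6, 0, -6], [-3, -6, 6]].

W = [[6, 0, -6], [-3, -6, 6]]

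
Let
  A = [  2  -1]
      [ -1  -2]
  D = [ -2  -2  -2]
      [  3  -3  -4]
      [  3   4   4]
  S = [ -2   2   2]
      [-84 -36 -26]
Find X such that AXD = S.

X = [[1, 2, 4], [-5, 4, 4]]

Left-multiply by A⁻¹ and right-multiply by D⁻¹: X = A⁻¹SD⁻¹.
det A = -5; the adjugate gives A⁻¹ = [[2/5, -1/5], [-1/5, -2/5]].
det D = -2, so D⁻¹ = [[-2, 0, -1], [12, 1, 7], [-21/2, -1, -6]].
A⁻¹S = [[16, 8, 6], [34, 14, 10]].
X = (A⁻¹S)D⁻¹ = [[1, 2, 4], [-5, 4, 4]].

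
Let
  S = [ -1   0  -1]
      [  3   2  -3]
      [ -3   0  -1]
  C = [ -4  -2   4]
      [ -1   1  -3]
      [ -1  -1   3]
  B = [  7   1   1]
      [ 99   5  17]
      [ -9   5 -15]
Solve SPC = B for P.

Left-multiply by S⁻¹ and right-multiply by C⁻¹: P = S⁻¹BC⁻¹.
det S = -4; the adjugate gives S⁻¹ = [[1/2, 0, -1/2], [-3, 1/2, 3/2], [-3/2, 0, 1/2]].
det C = -4; the adjugate gives C⁻¹ = [[0, -1/2, -1/2], [-3/2, 2, 4], [-1/2, 1/2, 3/2]].
S⁻¹B = [[8, -2, 8], [15, 7, -17], [-15, 1, -9]].
P = (S⁻¹B)C⁻¹ = [[-1, -4, 0], [-2, -2, -5], [3, 5, -2]].

P = [[-1, -4, 0], [-2, -2, -5], [3, 5, -2]]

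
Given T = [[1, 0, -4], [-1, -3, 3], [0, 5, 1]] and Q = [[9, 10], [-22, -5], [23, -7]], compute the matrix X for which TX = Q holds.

T is on the left of X, so left-multiply by T⁻¹: X = T⁻¹Q.
det T = 2, so T⁻¹ = [[-9, -10, -6], [1/2, 1/2, 1/2], [-5/2, -5/2, -3/2]].
X = T⁻¹Q = [[-9, -10, -6], [1/2, 1/2, 1/2], [-5/2, -5/2, -3/2]] · [[9, 10], [-22, -5], [23, -7]] = [[1, 2], [5, -1], [-2, -2]].

X = [[1, 2], [5, -1], [-2, -2]]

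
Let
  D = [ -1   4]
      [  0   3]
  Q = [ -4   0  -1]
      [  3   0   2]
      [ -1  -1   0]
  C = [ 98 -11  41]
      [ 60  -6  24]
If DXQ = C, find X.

X = [[3, -3, -3], [-4, 2, 2]]

Left-multiply by D⁻¹ and right-multiply by Q⁻¹: X = D⁻¹CQ⁻¹.
det D = -3, so D⁻¹ = [[-1, 4/3], [0, 1/3]].
det Q = -5, so Q⁻¹ = [[-2/5, -1/5, 0], [2/5, 1/5, -1], [3/5, 4/5, 0]].
D⁻¹C = [[-18, 3, -9], [20, -2, 8]].
X = (D⁻¹C)Q⁻¹ = [[3, -3, -3], [-4, 2, 2]].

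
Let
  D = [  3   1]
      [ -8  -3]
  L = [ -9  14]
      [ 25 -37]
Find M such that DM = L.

M = [[-2, 5], [-3, -1]]

Since D multiplies M on the left, M = D⁻¹L.
D has determinant -1; D⁻¹ = [[3, 1], [-8, -3]].
M = D⁻¹L = [[3, 1], [-8, -3]] · [[-9, 14], [25, -37]] = [[-2, 5], [-3, -1]].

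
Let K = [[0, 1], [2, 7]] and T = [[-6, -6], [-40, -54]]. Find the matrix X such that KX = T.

X = [[1, -6], [-6, -6]]

K is on the left of X, so left-multiply by K⁻¹: X = K⁻¹T.
K has determinant -2; K⁻¹ = [[-7/2, 1/2], [1, 0]].
X = K⁻¹T = [[-7/2, 1/2], [1, 0]] · [[-6, -6], [-40, -54]] = [[1, -6], [-6, -6]].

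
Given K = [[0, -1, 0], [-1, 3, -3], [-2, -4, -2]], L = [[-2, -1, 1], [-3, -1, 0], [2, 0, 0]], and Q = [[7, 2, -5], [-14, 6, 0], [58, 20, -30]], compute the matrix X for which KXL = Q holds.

Isolating X: multiply by K⁻¹ from the left and L⁻¹ from the right, so X = K⁻¹QL⁻¹.
det K = -4; the adjugate gives K⁻¹ = [[9/2, 1/2, -3/4], [-1, 0, 0], [-5/2, -1/2, 1/4]].
L has determinant 2; L⁻¹ = [[0, 0, 1/2], [0, -1, -3/2], [1, -1, -1/2]].
K⁻¹Q = [[-19, -3, 0], [-7, -2, 5], [4, -3, 5]].
X = (K⁻¹Q)L⁻¹ = [[0, 3, -5], [5, -3, -3], [5, -2, 4]].

X = [[0, 3, -5], [5, -3, -3], [5, -2, 4]]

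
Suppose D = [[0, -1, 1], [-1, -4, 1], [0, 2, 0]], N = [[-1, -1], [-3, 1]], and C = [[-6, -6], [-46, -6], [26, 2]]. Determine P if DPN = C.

P = [[2, -1], [-4, -3], [2, -3]]

P = D⁻¹CN⁻¹ (apply D⁻¹ on the left and N⁻¹ on the right).
det D = -2; the adjugate gives D⁻¹ = [[1, -1, -3/2], [0, 0, 1/2], [1, 0, 1/2]].
det N = -4, so N⁻¹ = [[-1/4, -1/4], [-3/4, 1/4]].
D⁻¹C = [[1, -3], [13, 1], [7, -5]].
P = (D⁻¹C)N⁻¹ = [[2, -1], [-4, -3], [2, -3]].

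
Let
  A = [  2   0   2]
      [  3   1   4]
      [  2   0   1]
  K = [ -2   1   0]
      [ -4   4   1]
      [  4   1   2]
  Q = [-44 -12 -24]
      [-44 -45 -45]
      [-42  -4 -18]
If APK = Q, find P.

P = [[-2, 2, -4], [0, -5, 1], [-5, 0, -3]]

Left-multiply by A⁻¹ and right-multiply by K⁻¹: P = A⁻¹QK⁻¹.
A has determinant -2; A⁻¹ = [[-1/2, 0, 1], [-5/2, 1, 1], [1, 0, -1]].
det K = -2, so K⁻¹ = [[-7/2, 1, -1/2], [-6, 2, -1], [10, -3, 2]].
A⁻¹Q = [[-20, 2, -6], [24, -19, -3], [-2, -8, -6]].
P = (A⁻¹Q)K⁻¹ = [[-2, 2, -4], [0, -5, 1], [-5, 0, -3]].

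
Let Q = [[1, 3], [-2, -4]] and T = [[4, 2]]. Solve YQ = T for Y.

Q is on the right of Y, so right-multiply by Q⁻¹: Y = TQ⁻¹.
det Q = 2, so Q⁻¹ = [[-2, -3/2], [1, 1/2]].
Y = TQ⁻¹ = [[4, 2]] · [[-2, -3/2], [1, 1/2]] = [[-6, -5]].

Y = [[-6, -5]]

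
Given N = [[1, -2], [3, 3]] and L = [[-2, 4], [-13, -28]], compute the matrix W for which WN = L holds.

Right-multiplying both sides by N⁻¹ gives W = LN⁻¹.
det N = 9; the adjugate gives N⁻¹ = [[1/3, 2/9], [-1/3, 1/9]].
W = LN⁻¹ = [[-2, 4], [-13, -28]] · [[1/3, 2/9], [-1/3, 1/9]] = [[-2, 0], [5, -6]].

W = [[-2, 0], [5, -6]]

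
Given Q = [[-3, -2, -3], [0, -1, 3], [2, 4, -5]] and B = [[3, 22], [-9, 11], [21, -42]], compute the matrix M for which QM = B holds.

M = [[-4, -6], [6, -5], [-1, 2]]

Since Q multiplies M on the left, M = Q⁻¹B.
Q has determinant 3; Q⁻¹ = [[-7/3, -22/3, -3], [2, 7, 3], [2/3, 8/3, 1]].
M = Q⁻¹B = [[-7/3, -22/3, -3], [2, 7, 3], [2/3, 8/3, 1]] · [[3, 22], [-9, 11], [21, -42]] = [[-4, -6], [6, -5], [-1, 2]].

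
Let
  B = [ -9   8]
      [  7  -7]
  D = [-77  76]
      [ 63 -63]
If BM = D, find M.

Left-multiplying both sides by B⁻¹ gives M = B⁻¹D.
B has determinant 7; B⁻¹ = [[-1, -8/7], [-1, -9/7]].
M = B⁻¹D = [[-1, -8/7], [-1, -9/7]] · [[-77, 76], [63, -63]] = [[5, -4], [-4, 5]].

M = [[5, -4], [-4, 5]]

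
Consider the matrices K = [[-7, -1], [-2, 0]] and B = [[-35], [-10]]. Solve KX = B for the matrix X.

Left-multiplying both sides by K⁻¹ gives X = K⁻¹B.
det K = -2; the adjugate gives K⁻¹ = [[0, -1/2], [-1, 7/2]].
X = K⁻¹B = [[0, -1/2], [-1, 7/2]] · [[-35], [-10]] = [[5], [0]].

X = [[5], [0]]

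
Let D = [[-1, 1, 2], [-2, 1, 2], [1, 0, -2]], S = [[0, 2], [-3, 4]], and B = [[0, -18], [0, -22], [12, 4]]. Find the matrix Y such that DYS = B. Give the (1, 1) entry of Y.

Y = D⁻¹BS⁻¹ (apply D⁻¹ on the left and S⁻¹ on the right).
det D = -2, so D⁻¹ = [[1, -1, 0], [1, 0, 1], [1/2, -1/2, -1/2]].
det S = 6, so S⁻¹ = [[2/3, -1/3], [1/2, 0]].
D⁻¹B = [[0, 4], [12, -14], [-6, 0]].
Y = (D⁻¹B)S⁻¹ = [[2, 0], [1, -4], [-4, 2]].

2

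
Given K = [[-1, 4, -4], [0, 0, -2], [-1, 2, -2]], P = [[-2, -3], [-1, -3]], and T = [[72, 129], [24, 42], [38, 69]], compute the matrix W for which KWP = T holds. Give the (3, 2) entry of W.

2

W = K⁻¹TP⁻¹ (apply K⁻¹ on the left and P⁻¹ on the right).
K has determinant 4; K⁻¹ = [[1, 0, -2], [1/2, -1/2, -1/2], [0, -1/2, 0]].
det P = 3, so P⁻¹ = [[-1, 1], [1/3, -2/3]].
K⁻¹T = [[-4, -9], [5, 9], [-12, -21]].
W = (K⁻¹T)P⁻¹ = [[1, 2], [-2, -1], [5, 2]].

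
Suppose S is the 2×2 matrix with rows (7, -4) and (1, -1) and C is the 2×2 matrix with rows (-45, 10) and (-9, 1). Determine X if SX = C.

Since S multiplies X on the left, X = S⁻¹C.
det S = -3; the adjugate gives S⁻¹ = [[1/3, -4/3], [1/3, -7/3]].
X = S⁻¹C = [[1/3, -4/3], [1/3, -7/3]] · [[-45, 10], [-9, 1]] = [[-3, 2], [6, 1]].

X = [[-3, 2], [6, 1]]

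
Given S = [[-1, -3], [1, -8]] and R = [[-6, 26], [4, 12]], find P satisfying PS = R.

P = [[2, -4], [-4, 0]]

Right-multiplying both sides by S⁻¹ gives P = RS⁻¹.
det S = 11, so S⁻¹ = [[-8/11, 3/11], [-1/11, -1/11]].
P = RS⁻¹ = [[-6, 26], [4, 12]] · [[-8/11, 3/11], [-1/11, -1/11]] = [[2, -4], [-4, 0]].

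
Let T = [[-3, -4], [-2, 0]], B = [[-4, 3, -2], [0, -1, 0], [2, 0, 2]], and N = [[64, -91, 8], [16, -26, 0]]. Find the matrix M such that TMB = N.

M = [[4, -1, 4], [4, -1, 3]]

M = T⁻¹NB⁻¹ (apply T⁻¹ on the left and B⁻¹ on the right).
T has determinant -8; T⁻¹ = [[0, -1/2], [-1/4, 3/8]].
B has determinant 4; B⁻¹ = [[-1/2, -3/2, -1/2], [0, -1, 0], [1/2, 3/2, 1]].
T⁻¹N = [[-8, 13, 0], [-10, 13, -2]].
M = (T⁻¹N)B⁻¹ = [[4, -1, 4], [4, -1, 3]].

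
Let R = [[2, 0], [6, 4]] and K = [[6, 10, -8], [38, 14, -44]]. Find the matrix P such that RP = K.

Left-multiplying both sides by R⁻¹ gives P = R⁻¹K.
det R = 8; the adjugate gives R⁻¹ = [[1/2, 0], [-3/4, 1/4]].
P = R⁻¹K = [[1/2, 0], [-3/4, 1/4]] · [[6, 10, -8], [38, 14, -44]] = [[3, 5, -4], [5, -4, -5]].

P = [[3, 5, -4], [5, -4, -5]]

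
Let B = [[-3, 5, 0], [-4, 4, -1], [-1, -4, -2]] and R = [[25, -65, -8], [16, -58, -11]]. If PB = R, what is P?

P = [[-5, -4, 6], [-6, -1, 6]]

Since B sits to the right of P, P = RB⁻¹.
B has determinant 1; B⁻¹ = [[-12, 10, -5], [-7, 6, -3], [20, -17, 8]].
P = RB⁻¹ = [[25, -65, -8], [16, -58, -11]] · [[-12, 10, -5], [-7, 6, -3], [20, -17, 8]] = [[-5, -4, 6], [-6, -1, 6]].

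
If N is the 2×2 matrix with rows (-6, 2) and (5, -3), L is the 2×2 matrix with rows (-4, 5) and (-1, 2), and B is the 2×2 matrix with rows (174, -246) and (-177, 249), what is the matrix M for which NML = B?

Isolating M: multiply by N⁻¹ from the left and L⁻¹ from the right, so M = N⁻¹BL⁻¹.
det N = 8; the adjugate gives N⁻¹ = [[-3/8, -1/4], [-5/8, -3/4]].
det L = -3; the adjugate gives L⁻¹ = [[-2/3, 5/3], [-1/3, 4/3]].
N⁻¹B = [[-21, 30], [24, -33]].
M = (N⁻¹B)L⁻¹ = [[4, 5], [-5, -4]].

M = [[4, 5], [-5, -4]]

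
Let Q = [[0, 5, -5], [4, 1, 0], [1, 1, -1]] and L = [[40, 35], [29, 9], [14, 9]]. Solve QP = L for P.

P = [[6, 2], [5, 1], [-3, -6]]

Q is on the left of P, so left-multiply by Q⁻¹: P = Q⁻¹L.
det Q = 5; the adjugate gives Q⁻¹ = [[-1/5, 0, 1], [4/5, 1, -4], [3/5, 1, -4]].
P = Q⁻¹L = [[-1/5, 0, 1], [4/5, 1, -4], [3/5, 1, -4]] · [[40, 35], [29, 9], [14, 9]] = [[6, 2], [5, 1], [-3, -6]].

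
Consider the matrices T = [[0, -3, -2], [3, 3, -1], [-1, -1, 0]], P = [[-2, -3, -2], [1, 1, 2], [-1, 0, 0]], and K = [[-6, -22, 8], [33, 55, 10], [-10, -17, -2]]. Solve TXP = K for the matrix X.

X = [[-3, -2, -2], [-5, -5, 1], [1, -1, 0]]

X = T⁻¹KP⁻¹ (apply T⁻¹ on the left and P⁻¹ on the right).
det T = -3; the adjugate gives T⁻¹ = [[1/3, -2/3, -3], [-1/3, 2/3, 2], [0, -1, -3]].
P has determinant 4; P⁻¹ = [[0, 0, -1], [-1/2, -1/2, 1/2], [1/4, 3/4, 1/4]].
T⁻¹K = [[6, 7, 2], [4, 10, 0], [-3, -4, -4]].
X = (T⁻¹K)P⁻¹ = [[-3, -2, -2], [-5, -5, 1], [1, -1, 0]].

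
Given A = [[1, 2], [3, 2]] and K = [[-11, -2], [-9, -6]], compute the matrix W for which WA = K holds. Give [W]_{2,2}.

-3

Since A sits to the right of W, W = KA⁻¹.
A has determinant -4; A⁻¹ = [[-1/2, 1/2], [3/4, -1/4]].
W = KA⁻¹ = [[-11, -2], [-9, -6]] · [[-1/2, 1/2], [3/4, -1/4]] = [[4, -5], [0, -3]].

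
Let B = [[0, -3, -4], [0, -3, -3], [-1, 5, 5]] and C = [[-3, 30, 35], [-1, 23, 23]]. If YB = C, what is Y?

B is on the right of Y, so right-multiply by B⁻¹: Y = CB⁻¹.
B has determinant 3; B⁻¹ = [[0, -5/3, -1], [1, -4/3, 0], [-1, 1, 0]].
Y = CB⁻¹ = [[-3, 30, 35], [-1, 23, 23]] · [[0, -5/3, -1], [1, -4/3, 0], [-1, 1, 0]] = [[-5, 0, 3], [0, -6, 1]].

Y = [[-5, 0, 3], [0, -6, 1]]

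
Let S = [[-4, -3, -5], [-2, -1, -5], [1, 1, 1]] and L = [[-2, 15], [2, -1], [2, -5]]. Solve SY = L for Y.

S is on the left of Y, so left-multiply by S⁻¹: Y = S⁻¹L.
det S = -2, so S⁻¹ = [[-2, 1, -5], [3/2, -1/2, 5], [1/2, -1/2, 1]].
Y = S⁻¹L = [[-2, 1, -5], [3/2, -1/2, 5], [1/2, -1/2, 1]] · [[-2, 15], [2, -1], [2, -5]] = [[-4, -6], [6, -2], [0, 3]].

Y = [[-4, -6], [6, -2], [0, 3]]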